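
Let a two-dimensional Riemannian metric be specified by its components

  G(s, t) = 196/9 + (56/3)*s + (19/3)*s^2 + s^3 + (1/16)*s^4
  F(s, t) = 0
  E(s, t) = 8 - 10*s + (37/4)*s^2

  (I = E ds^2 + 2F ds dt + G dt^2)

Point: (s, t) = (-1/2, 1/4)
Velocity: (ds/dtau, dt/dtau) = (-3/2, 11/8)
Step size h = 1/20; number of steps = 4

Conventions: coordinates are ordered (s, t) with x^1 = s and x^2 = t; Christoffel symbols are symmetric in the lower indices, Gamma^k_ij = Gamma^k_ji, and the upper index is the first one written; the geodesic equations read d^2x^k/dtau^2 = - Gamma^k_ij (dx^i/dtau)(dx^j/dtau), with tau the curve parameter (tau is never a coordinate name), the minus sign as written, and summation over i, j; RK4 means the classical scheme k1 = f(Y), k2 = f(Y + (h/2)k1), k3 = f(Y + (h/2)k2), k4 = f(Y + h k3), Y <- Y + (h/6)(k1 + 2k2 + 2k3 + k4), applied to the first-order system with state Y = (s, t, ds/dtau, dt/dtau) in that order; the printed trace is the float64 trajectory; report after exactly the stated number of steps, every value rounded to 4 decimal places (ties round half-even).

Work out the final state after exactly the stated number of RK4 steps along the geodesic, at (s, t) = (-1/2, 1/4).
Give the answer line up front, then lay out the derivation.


Answer: s = -0.7611, t = 0.5641, ds/dtau = -1.1337, dt/dtau = 1.7674

f(Y) = (ds/dtau, dt/dtau, -Gamma^s_ij Y'^i Y'^j, -Gamma^t_ij Y'^i Y'^j) with the Gammas evaluated at the stage position; h = 0.050000; intermediate values shown to 6 dp
step 0: s = -0.5000, t = 0.2500, ds/dtau = -1.5000, dt/dtau = 1.3750
step 1:
  k1: at (s, t) = (-0.500000, 0.250000), (ds/dtau, dt/dtau) = (-1.500000, 1.375000); Gamma_sss = -0.628571, Gamma_sst = 0.000000, Gamma_stt = -0.426190, Gamma_tss = 0.000000, Gamma_tst = 0.469274, Gamma_ttt = 0.000000; k1 = (-1.500000, 1.375000, 2.220052, 1.935754)
  k2: at (s, t) = (-0.537500, 0.284375), (ds/dtau, dt/dtau) = (-1.444499, 1.423394); Gamma_sss = -0.621402, Gamma_sst = 0.000000, Gamma_stt = -0.395274, Gamma_tss = 0.000000, Gamma_tst = 0.472516, Gamma_ttt = 0.000000; k2 = (-1.444499, 1.423394, 2.097448, 1.943073)
  k3: at (s, t) = (-0.536112, 0.285585), (ds/dtau, dt/dtau) = (-1.447564, 1.423577); Gamma_sss = -0.621673, Gamma_sst = 0.000000, Gamma_stt = -0.396375, Gamma_tss = 0.000000, Gamma_tst = 0.472396, Gamma_ttt = 0.000000; k3 = (-1.447564, 1.423577, 2.105962, 1.946950)
  k4: at (s, t) = (-0.572378, 0.321179), (ds/dtau, dt/dtau) = (-1.394702, 1.472348); Gamma_sss = -0.614441, Gamma_sst = 0.000000, Gamma_stt = -0.368638, Gamma_tss = 0.000000, Gamma_tst = 0.475555, Gamma_ttt = 0.000000; k4 = (-1.394702, 1.472348, 1.994345, 1.953090)
  Y <- Y + (h/6)(k1 + 2k2 + 2k3 + k4): s = -0.5723, t = 0.3212, ds/dtau = -1.3948, dt/dtau = 1.4722
step 2:
  k1: at (s, t) = (-0.572324, 0.321177), (ds/dtau, dt/dtau) = (-1.394823, 1.472241); Gamma_sss = -0.614453, Gamma_sst = 0.000000, Gamma_stt = -0.368679, Gamma_tss = 0.000000, Gamma_tst = 0.475550, Gamma_ttt = 0.000000; k1 = (-1.394823, 1.472241, 1.994545, 1.953098)
  k2: at (s, t) = (-0.607194, 0.357983), (ds/dtau, dt/dtau) = (-1.344960, 1.521068); Gamma_sss = -0.607275, Gamma_sst = 0.000000, Gamma_stt = -0.343938, Gamma_tss = 0.000000, Gamma_tst = 0.478608, Gamma_ttt = 0.000000; k2 = (-1.344960, 1.521068, 1.894260, 1.958250)
  k3: at (s, t) = (-0.605948, 0.359204), (ds/dtau, dt/dtau) = (-1.347467, 1.521197); Gamma_sss = -0.607535, Gamma_sst = 0.000000, Gamma_stt = -0.344791, Gamma_tss = 0.000000, Gamma_tst = 0.478499, Gamma_ttt = 0.000000; k3 = (-1.347467, 1.521197, 1.900941, 1.961617)
  k4: at (s, t) = (-0.639697, 0.397237), (ds/dtau, dt/dtau) = (-1.299776, 1.570322); Gamma_sss = -0.600434, Gamma_sst = 0.000000, Gamma_stt = -0.322459, Gamma_tss = 0.000000, Gamma_tst = 0.481477, Gamma_ttt = 0.000000; k4 = (-1.299776, 1.570322, 1.809540, 1.965454)
  Y <- Y + (h/6)(k1 + 2k2 + 2k3 + k4): s = -0.6397, t = 0.3972, ds/dtau = -1.2999, dt/dtau = 1.5702
step 3:
  k1: at (s, t) = (-0.639652, 0.397237), (ds/dtau, dt/dtau) = (-1.299869, 1.570226); Gamma_sss = -0.600443, Gamma_sst = 0.000000, Gamma_stt = -0.322488, Gamma_tss = 0.000000, Gamma_tst = 0.481473, Gamma_ttt = 0.000000; k1 = (-1.299869, 1.570226, 1.809675, 1.965460)
  k2: at (s, t) = (-0.672149, 0.436492), (ds/dtau, dt/dtau) = (-1.254627, 1.619363); Gamma_sss = -0.593497, Gamma_sst = 0.000000, Gamma_stt = -0.302432, Gamma_tss = 0.000000, Gamma_tst = 0.484359, Gamma_ttt = 0.000000; k2 = (-1.254627, 1.619363, 1.727294, 1.968141)
  k3: at (s, t) = (-0.671018, 0.437721), (ds/dtau, dt/dtau) = (-1.256687, 1.619430); Gamma_sss = -0.593740, Gamma_sst = 0.000000, Gamma_stt = -0.303107, Gamma_tss = 0.000000, Gamma_tst = 0.484258, Gamma_ttt = 0.000000; k3 = (-1.256687, 1.619430, 1.732585, 1.971044)
  k4: at (s, t) = (-0.702487, 0.478208), (ds/dtau, dt/dtau) = (-1.213240, 1.668779); Gamma_sss = -0.586943, Gamma_sst = 0.000000, Gamma_stt = -0.284903, Gamma_tss = 0.000000, Gamma_tst = 0.487068, Gamma_ttt = 0.000000; k4 = (-1.213240, 1.668779, 1.657357, 1.972264)
  Y <- Y + (h/6)(k1 + 2k2 + 2k3 + k4): s = -0.7025, t = 0.4782, ds/dtau = -1.2133, dt/dtau = 1.6687
step 4:
  k1: at (s, t) = (-0.702450, 0.478208), (ds/dtau, dt/dtau) = (-1.213313, 1.668694); Gamma_sss = -0.586951, Gamma_sst = 0.000000, Gamma_stt = -0.284924, Gamma_tss = 0.000000, Gamma_tst = 0.487065, Gamma_ttt = 0.000000; k1 = (-1.213313, 1.668694, 1.657448, 1.972268)
  k2: at (s, t) = (-0.732783, 0.519925), (ds/dtau, dt/dtau) = (-1.171876, 1.718001); Gamma_sss = -0.580357, Gamma_sst = 0.000000, Gamma_stt = -0.268475, Gamma_tss = 0.000000, Gamma_tst = 0.489787, Gamma_ttt = 0.000000; k2 = (-1.171876, 1.718001, 1.589412, 1.972162)
  k3: at (s, t) = (-0.731747, 0.521158), (ds/dtau, dt/dtau) = (-1.173577, 1.717998); Gamma_sss = -0.580583, Gamma_sst = 0.000000, Gamma_stt = -0.269020, Gamma_tss = 0.000000, Gamma_tst = 0.489694, Gamma_ttt = 0.000000; k3 = (-1.173577, 1.717998, 1.593643, 1.974645)
  k4: at (s, t) = (-0.761129, 0.564108), (ds/dtau, dt/dtau) = (-1.133630, 1.767426); Gamma_sss = -0.574175, Gamma_sst = 0.000000, Gamma_stt = -0.254016, Gamma_tss = 0.000000, Gamma_tst = 0.492344, Gamma_ttt = 0.000000; k4 = (-1.133630, 1.767426, 1.531377, 1.972927)
  Y <- Y + (h/6)(k1 + 2k2 + 2k3 + k4): s = -0.7611, t = 0.5641, ds/dtau = -1.1337, dt/dtau = 1.7674


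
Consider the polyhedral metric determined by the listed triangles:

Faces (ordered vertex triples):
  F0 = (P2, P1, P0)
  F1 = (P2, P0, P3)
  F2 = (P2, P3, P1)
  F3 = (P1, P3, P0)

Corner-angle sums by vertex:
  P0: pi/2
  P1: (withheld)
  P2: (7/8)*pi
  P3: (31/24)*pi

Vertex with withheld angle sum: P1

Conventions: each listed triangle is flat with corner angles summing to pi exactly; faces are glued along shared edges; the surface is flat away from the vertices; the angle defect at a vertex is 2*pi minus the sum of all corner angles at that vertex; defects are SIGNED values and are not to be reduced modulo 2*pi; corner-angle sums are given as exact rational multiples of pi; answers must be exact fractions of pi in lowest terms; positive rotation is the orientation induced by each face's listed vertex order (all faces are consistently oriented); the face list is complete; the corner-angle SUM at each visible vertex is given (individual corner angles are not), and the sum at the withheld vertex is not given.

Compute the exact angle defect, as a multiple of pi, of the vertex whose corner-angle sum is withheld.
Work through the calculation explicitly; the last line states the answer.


V = 4, E = 6, F = 4; chi = V - E + F = 2
Gauss-Bonnet: total defect = 2*pi*chi = 4*pi; visible defects sum to (10/3)*pi

Answer: defect(P1) = (2/3)*pi


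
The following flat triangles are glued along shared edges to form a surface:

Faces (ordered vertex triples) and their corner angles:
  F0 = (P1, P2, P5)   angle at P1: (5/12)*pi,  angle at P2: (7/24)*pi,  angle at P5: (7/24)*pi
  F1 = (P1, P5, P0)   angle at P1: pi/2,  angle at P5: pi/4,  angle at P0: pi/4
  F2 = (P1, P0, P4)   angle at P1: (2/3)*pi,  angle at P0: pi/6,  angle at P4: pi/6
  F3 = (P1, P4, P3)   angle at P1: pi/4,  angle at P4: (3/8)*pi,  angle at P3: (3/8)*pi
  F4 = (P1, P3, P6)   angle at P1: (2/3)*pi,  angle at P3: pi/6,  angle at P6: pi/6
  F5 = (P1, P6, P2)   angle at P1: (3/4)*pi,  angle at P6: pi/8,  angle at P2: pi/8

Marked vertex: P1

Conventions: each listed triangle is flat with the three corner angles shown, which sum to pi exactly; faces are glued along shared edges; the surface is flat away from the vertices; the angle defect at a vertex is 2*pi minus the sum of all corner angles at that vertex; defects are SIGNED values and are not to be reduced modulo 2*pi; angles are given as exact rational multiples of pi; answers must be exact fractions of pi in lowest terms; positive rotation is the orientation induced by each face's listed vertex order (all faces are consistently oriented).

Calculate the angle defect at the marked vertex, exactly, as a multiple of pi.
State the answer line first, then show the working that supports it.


Answer: defect(P1) = (-5/4)*pi

Sum of corner angles at P1: (13/4)*pi
defect = 2*pi - (13/4)*pi


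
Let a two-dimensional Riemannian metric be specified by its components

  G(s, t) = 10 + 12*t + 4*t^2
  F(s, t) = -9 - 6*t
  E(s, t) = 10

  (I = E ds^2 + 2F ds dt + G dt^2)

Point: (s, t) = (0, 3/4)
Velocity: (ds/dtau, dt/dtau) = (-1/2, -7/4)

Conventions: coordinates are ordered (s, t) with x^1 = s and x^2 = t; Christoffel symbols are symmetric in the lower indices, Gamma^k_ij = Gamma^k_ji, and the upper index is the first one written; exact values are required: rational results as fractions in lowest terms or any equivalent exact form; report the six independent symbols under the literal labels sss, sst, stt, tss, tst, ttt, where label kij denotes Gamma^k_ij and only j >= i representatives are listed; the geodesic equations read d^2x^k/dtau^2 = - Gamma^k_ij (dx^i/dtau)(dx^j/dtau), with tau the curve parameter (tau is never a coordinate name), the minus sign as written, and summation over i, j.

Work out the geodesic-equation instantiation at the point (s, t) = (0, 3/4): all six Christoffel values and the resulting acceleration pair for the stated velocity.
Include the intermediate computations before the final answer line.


E = 10, F = -27/2, G = 85/4 at the point
E_s = 0, E_t = 0, F_s = 0, F_t = -6, G_s = 0, G_t = 18
EG - F^2 = 121/4;  g^inv = (4/121) * [[85/4, 27/2], [27/2, 10]]
first-kind symbols [ij,l] = (1/2)(d_i g_jl + d_j g_il - d_l g_ij): [ss,s] = E_s/2 = 0, [ss,t] = F_s - E_t/2 = 0, [st,s] = E_t/2 = 0, [st,t] = G_s/2 = 0, [tt,s] = F_t - G_s/2 = -6, [tt,t] = G_t/2 = 9
Gamma^s_ij = (G*[ij,s] - F*[ij,t])/(EG - F^2), Gamma^t_ij = (E*[ij,t] - F*[ij,s])/(EG - F^2)
Gamma_sss = 0, Gamma_sst = 0, Gamma_stt = -24/121, Gamma_tss = 0, Gamma_tst = 0, Gamma_ttt = 36/121
d^2s/dtau^2 = -(Gamma_sss*(-1/2)^2 + 2*Gamma_sst*(-1/2)*(-7/4) + Gamma_stt*(-7/4)^2) = 147/242
d^2t/dtau^2 = -(Gamma_tss*(-1/2)^2 + 2*Gamma_tst*(-1/2)*(-7/4) + Gamma_ttt*(-7/4)^2) = -441/484

Answer: Gamma_sss = 0, Gamma_sst = 0, Gamma_stt = -24/121, Gamma_tss = 0, Gamma_tst = 0, Gamma_ttt = 36/121; accelerations (d^2s/dtau^2, d^2t/dtau^2) = (147/242, -441/484)


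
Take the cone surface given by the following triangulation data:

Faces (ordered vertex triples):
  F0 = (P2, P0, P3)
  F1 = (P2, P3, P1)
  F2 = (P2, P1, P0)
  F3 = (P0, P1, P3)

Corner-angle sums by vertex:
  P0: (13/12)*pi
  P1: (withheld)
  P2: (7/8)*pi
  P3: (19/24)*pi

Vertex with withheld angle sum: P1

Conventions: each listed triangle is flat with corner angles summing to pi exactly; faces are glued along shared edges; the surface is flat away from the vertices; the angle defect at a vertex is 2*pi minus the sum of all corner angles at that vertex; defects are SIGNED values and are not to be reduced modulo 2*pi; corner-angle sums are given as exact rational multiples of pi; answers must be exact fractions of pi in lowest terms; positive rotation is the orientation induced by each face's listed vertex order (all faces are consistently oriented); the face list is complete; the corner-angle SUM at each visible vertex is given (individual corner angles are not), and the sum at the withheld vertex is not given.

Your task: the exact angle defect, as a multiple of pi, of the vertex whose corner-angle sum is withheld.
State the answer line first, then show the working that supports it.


Answer: defect(P1) = (3/4)*pi

V = 4, E = 6, F = 4; chi = V - E + F = 2
Gauss-Bonnet: total defect = 2*pi*chi = 4*pi; visible defects sum to (13/4)*pi


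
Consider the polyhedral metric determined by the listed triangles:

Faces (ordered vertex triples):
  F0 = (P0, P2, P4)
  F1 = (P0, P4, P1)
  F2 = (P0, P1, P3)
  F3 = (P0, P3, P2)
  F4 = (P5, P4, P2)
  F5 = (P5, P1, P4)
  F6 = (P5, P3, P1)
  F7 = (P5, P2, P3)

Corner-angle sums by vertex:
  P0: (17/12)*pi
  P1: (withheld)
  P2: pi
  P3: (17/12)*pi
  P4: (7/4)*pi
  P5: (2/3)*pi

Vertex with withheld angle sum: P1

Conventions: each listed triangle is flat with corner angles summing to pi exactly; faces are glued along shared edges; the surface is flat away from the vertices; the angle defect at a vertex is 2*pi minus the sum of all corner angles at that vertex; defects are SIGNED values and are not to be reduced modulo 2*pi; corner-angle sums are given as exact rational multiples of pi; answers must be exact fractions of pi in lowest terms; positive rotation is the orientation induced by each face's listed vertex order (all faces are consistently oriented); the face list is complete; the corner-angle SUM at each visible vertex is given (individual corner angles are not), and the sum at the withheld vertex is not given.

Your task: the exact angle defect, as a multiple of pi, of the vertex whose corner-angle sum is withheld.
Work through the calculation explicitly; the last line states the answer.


V = 6, E = 12, F = 8; chi = V - E + F = 2
Gauss-Bonnet: total defect = 2*pi*chi = 4*pi; visible defects sum to (15/4)*pi

Answer: defect(P1) = pi/4


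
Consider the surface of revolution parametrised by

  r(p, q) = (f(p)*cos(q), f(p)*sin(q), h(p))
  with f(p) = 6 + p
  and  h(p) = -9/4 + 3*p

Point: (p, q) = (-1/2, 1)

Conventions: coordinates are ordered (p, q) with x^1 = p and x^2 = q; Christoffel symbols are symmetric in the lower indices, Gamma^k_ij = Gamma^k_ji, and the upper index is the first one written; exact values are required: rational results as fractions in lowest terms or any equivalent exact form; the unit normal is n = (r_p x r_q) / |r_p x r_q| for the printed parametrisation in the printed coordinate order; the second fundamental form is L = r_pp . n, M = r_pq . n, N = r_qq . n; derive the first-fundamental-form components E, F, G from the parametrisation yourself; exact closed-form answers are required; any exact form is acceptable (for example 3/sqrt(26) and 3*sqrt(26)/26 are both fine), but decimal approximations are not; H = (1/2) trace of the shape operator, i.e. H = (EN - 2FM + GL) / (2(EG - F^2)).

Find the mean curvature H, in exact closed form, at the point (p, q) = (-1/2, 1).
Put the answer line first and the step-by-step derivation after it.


Answer: H = 3*sqrt(10)/110

f = 11/2, f' = 1, f'' = 0, h' = 3, h'' = 0
E = 10, F = 0, G = 121/4; answer radicand W^2 = 10
unnormalised second-form numerators: l = 0, m = 0, n = 33/2; L = l/sqrt(10), and similarly M = m/sqrt(W^2), N = n/sqrt(W^2)
H = (E*n - 2*F*m + G*l) / (2*(EG - F^2)*sqrt(W^2)); E*n - 2*F*m + G*l = 165, EG - F^2 = 605/2, so H = (3/11)/sqrt(10)


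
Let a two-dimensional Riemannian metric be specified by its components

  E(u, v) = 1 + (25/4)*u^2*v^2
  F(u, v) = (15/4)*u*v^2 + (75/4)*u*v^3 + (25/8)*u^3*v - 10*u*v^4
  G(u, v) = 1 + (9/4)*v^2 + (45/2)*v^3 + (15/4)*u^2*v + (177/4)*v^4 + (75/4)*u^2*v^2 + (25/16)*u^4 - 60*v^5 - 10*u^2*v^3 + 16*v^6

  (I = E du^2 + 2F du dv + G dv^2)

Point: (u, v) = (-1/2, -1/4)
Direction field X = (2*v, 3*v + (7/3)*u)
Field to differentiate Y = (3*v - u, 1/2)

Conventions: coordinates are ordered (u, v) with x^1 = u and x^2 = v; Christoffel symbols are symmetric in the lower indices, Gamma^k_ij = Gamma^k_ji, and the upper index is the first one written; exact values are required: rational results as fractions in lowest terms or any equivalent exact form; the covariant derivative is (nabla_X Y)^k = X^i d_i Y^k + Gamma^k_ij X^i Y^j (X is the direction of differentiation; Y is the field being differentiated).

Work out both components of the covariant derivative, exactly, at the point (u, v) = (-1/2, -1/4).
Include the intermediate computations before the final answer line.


E = 281/256, F = 75/512, G = 1249/1024 at the point
E_u = -25/64, E_v = -25/32, F_u = -175/256, F_v = -195/128, G_u = -75/64, G_v = -45/16
EG - F^2 = 1349/1024;  g^inv = (1024/1349) * [[1249/1024, -75/512], [-75/512, 281/256]]
first-kind symbols [ij,l] = (1/2)(d_i g_jl + d_j g_il - d_l g_ij): [uu,u] = E_u/2 = -25/128, [uu,v] = F_u - E_v/2 = -75/256, [uv,u] = E_v/2 = -25/64, [uv,v] = G_u/2 = -75/128, [vv,u] = F_v - G_u/2 = -15/16, [vv,v] = G_v/2 = -45/32
Gamma^u_ij = (G*[ij,u] - F*[ij,v])/(EG - F^2), Gamma^v_ij = (E*[ij,v] - F*[ij,u])/(EG - F^2)
Gamma_uuu = -200/1349, Gamma_uuv = -400/1349, Gamma_uvv = -960/1349, Gamma_vuu = -300/1349, Gamma_vuv = -600/1349, Gamma_vvv = -1440/1349
X = (-1/2, -23/12), Y = (-1/4, 1/2) at the point

Answer: (nabla_X Y)^u = -75347/16188, (nabla_X Y)^v = 1205/1349


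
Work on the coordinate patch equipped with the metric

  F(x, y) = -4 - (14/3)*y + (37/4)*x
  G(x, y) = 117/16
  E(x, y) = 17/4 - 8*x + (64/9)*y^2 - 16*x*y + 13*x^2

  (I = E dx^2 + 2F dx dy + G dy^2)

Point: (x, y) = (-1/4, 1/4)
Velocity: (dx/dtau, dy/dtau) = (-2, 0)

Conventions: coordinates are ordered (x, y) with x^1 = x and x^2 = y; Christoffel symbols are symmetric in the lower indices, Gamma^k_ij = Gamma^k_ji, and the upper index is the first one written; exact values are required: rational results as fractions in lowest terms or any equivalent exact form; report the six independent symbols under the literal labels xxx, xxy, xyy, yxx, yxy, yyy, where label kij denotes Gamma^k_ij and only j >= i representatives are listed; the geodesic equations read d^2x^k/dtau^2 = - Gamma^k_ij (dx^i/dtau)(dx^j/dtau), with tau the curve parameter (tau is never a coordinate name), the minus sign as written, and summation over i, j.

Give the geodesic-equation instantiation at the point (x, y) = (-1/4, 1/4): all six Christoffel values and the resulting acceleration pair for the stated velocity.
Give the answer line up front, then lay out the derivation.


Answer: Gamma_xxx = -46160/10833, Gamma_xxy = 15912/3611, Gamma_xyy = -19656/3611, Gamma_yxx = -117316/32499, Gamma_yxy = 48824/10833, Gamma_yyy = -20104/3611; accelerations (d^2x/dtau^2, d^2y/dtau^2) = (184640/10833, 469264/32499)

E = 1225/144, F = -359/48, G = 117/16 at the point
E_x = -37/2, E_y = 68/9, F_x = 37/4, F_y = -14/3, G_x = 0, G_y = 0
EG - F^2 = 3611/576;  g^inv = (576/3611) * [[117/16, 359/48], [359/48, 1225/144]]
first-kind symbols [ij,l] = (1/2)(d_i g_jl + d_j g_il - d_l g_ij): [xx,x] = E_x/2 = -37/4, [xx,y] = F_x - E_y/2 = 197/36, [xy,x] = E_y/2 = 34/9, [xy,y] = G_x/2 = 0, [yy,x] = F_y - G_x/2 = -14/3, [yy,y] = G_y/2 = 0
Gamma^x_ij = (G*[ij,x] - F*[ij,y])/(EG - F^2), Gamma^y_ij = (E*[ij,y] - F*[ij,x])/(EG - F^2)
Gamma_xxx = -46160/10833, Gamma_xxy = 15912/3611, Gamma_xyy = -19656/3611, Gamma_yxx = -117316/32499, Gamma_yxy = 48824/10833, Gamma_yyy = -20104/3611
d^2x/dtau^2 = -(Gamma_xxx*(-2)^2 + 2*Gamma_xxy*(-2)*(0) + Gamma_xyy*(0)^2) = 184640/10833
d^2y/dtau^2 = -(Gamma_yxx*(-2)^2 + 2*Gamma_yxy*(-2)*(0) + Gamma_yyy*(0)^2) = 469264/32499


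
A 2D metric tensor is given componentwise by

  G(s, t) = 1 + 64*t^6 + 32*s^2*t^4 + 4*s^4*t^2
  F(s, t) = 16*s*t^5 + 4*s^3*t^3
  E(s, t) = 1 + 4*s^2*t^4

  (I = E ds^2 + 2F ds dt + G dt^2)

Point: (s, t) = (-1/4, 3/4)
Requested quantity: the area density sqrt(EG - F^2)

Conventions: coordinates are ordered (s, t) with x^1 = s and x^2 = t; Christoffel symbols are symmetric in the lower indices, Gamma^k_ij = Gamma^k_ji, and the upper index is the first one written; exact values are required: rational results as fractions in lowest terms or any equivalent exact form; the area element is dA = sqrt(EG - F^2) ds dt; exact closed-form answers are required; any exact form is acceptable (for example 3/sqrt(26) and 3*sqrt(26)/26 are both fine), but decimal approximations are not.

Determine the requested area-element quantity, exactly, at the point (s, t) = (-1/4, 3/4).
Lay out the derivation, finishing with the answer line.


E = 1105/1024, F = -999/1024, G = 13345/1024; EG - F^2 = 6713/512

Answer: sqrt(EG - F^2) = 7*sqrt(274)/32


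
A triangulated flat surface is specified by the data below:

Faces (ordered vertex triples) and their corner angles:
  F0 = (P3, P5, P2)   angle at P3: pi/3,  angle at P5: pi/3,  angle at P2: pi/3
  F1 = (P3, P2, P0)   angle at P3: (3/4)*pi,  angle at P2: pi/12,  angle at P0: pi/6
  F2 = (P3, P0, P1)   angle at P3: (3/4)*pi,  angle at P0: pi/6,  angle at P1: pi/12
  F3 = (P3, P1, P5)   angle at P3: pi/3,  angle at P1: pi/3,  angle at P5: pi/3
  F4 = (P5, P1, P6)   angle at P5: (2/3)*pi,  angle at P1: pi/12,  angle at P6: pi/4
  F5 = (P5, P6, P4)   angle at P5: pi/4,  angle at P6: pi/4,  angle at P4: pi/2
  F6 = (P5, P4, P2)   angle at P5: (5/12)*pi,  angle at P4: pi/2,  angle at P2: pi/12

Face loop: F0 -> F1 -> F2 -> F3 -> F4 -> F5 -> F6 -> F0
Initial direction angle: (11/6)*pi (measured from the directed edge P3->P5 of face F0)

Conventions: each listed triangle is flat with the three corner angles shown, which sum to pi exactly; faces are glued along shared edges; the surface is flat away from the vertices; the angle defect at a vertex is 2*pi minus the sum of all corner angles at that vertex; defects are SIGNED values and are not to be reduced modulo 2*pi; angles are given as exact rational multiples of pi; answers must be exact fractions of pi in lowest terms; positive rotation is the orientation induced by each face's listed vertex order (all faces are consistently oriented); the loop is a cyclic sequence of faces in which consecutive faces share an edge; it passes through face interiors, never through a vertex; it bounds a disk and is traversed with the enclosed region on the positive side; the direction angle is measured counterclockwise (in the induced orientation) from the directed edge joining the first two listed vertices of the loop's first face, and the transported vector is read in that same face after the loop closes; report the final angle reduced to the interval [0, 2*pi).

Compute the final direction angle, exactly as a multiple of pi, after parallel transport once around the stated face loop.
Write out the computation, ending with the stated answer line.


enclosed vertex P3: corner angles sum to (13/6)*pi, defect = 2*pi - (13/6)*pi = -pi/6
enclosed vertex P5: corner angles sum to 2*pi, defect = 2*pi - 2*pi = 0
the rotation equals the total enclosed defect, so the final angle is initial + defects (mod 2*pi)
final angle = (11/6)*pi - pi/6 = (5/3)*pi (mod 2*pi)

Answer: final direction angle = (5/3)*pi


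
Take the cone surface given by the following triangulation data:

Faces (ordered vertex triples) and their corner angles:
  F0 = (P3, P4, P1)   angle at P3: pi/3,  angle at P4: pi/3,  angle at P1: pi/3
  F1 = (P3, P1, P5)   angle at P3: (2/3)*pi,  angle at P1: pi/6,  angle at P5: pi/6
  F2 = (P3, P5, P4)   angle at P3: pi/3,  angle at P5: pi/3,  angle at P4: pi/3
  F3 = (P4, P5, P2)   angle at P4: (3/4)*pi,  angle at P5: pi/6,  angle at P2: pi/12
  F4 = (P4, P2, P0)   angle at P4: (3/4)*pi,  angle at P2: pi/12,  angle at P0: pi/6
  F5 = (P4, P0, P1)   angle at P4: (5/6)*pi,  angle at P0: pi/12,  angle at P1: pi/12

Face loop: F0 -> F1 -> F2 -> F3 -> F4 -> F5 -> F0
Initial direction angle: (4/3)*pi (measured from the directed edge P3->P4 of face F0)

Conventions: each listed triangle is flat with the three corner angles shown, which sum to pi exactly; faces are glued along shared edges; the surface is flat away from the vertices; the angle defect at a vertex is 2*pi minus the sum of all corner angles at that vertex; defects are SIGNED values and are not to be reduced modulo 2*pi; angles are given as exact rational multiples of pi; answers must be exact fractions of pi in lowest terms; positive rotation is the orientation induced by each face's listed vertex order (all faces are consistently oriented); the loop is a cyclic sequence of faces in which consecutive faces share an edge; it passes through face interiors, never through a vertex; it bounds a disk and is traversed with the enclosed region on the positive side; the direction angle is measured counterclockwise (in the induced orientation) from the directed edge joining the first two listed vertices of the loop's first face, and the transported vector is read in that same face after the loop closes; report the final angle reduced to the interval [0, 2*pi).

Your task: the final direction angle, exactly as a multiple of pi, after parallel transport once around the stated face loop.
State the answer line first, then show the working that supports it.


Answer: final direction angle = pi

enclosed vertex P3: corner angles sum to (4/3)*pi, defect = 2*pi - (4/3)*pi = (2/3)*pi
enclosed vertex P4: corner angles sum to 3*pi, defect = 2*pi - 3*pi = -pi
the final direction is the initial angle plus the enclosed defects, taken mod 2*pi in the induced orientation
final angle = (4/3)*pi - pi/3 = pi (mod 2*pi)


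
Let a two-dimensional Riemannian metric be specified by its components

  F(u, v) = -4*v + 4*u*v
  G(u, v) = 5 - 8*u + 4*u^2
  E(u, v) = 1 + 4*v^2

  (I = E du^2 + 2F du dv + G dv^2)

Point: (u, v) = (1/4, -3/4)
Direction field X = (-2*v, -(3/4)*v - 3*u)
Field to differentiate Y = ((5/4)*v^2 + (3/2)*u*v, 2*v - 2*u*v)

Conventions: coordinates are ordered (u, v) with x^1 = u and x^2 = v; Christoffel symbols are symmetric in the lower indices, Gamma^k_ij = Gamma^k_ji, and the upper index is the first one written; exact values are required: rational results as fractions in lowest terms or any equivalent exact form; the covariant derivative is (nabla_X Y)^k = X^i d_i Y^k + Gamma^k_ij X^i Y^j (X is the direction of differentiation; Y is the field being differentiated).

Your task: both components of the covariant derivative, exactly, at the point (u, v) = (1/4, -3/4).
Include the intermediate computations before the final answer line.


E = 13/4, F = 9/4, G = 13/4 at the point
E_u = 0, E_v = -6, F_u = -3, F_v = -3, G_u = -6, G_v = 0
EG - F^2 = 11/2;  g^inv = (2/11) * [[13/4, -9/4], [-9/4, 13/4]]
first-kind symbols [ij,l] = (1/2)(d_i g_jl + d_j g_il - d_l g_ij): [uu,u] = E_u/2 = 0, [uu,v] = F_u - E_v/2 = 0, [uv,u] = E_v/2 = -3, [uv,v] = G_u/2 = -3, [vv,u] = F_v - G_u/2 = 0, [vv,v] = G_v/2 = 0
Gamma^u_ij = (G*[ij,u] - F*[ij,v])/(EG - F^2), Gamma^v_ij = (E*[ij,v] - F*[ij,u])/(EG - F^2)
Gamma_uuu = 0, Gamma_uuv = -6/11, Gamma_uvv = 0, Gamma_vuu = 0, Gamma_vuv = -6/11, Gamma_vvv = 0
X = (3/2, -3/16), Y = (27/64, -9/8) at the point

Answer: (nabla_X Y)^u = -2493/5632, (nabla_X Y)^v = 16515/5632


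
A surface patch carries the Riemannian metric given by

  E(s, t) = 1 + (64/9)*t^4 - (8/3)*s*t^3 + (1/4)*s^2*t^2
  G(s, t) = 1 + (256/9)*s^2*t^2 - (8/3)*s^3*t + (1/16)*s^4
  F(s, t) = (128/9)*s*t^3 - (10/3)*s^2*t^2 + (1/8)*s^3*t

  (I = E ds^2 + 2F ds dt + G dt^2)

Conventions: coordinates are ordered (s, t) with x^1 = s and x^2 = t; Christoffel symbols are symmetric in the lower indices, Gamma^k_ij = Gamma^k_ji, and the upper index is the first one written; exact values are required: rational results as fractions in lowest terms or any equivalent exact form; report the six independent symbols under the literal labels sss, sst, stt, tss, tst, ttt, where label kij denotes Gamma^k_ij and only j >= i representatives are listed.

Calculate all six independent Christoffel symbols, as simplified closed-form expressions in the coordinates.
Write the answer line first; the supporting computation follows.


Answer: Gamma_sss = (36*s*t^2 - 192*t^3)/(9*s^4 - 384*s^3*t + 4132*s^2*t^2 - 384*s*t^3 + 1024*t^4 + 144), Gamma_sst = (36*s^2*t - 576*s*t^2 + 2048*t^3)/(9*s^4 - 384*s^3*t + 4132*s^2*t^2 - 384*s*t^3 + 1024*t^4 + 144), Gamma_stt = (-384*s^2*t + 2048*s*t^2)/(9*s^4 - 384*s^3*t + 4132*s^2*t^2 - 384*s*t^3 + 1024*t^4 + 144), Gamma_tss = (18*s^2*t - 384*s*t^2)/(9*s^4 - 384*s^3*t + 4132*s^2*t^2 - 384*s*t^3 + 1024*t^4 + 144), Gamma_tst = (18*s^3 - 576*s^2*t + 4096*s*t^2)/(9*s^4 - 384*s^3*t + 4132*s^2*t^2 - 384*s*t^3 + 1024*t^4 + 144), Gamma_ttt = (-192*s^3 + 4096*s^2*t)/(9*s^4 - 384*s^3*t + 4132*s^2*t^2 - 384*s*t^3 + 1024*t^4 + 144)

E = 1 + (64/9)*t^4 - (8/3)*s*t^3 + (1/4)*s^2*t^2; F = (128/9)*s*t^3 - (10/3)*s^2*t^2 + (1/8)*s^3*t; G = 1 + (256/9)*s^2*t^2 - (8/3)*s^3*t + (1/16)*s^4
Gamma^k_ij = (1/2) g^{kl} (d_i g_jl + d_j g_il - d_l g_ij), with g^inv = (1/(EG-F^2)) [[G, -F], [-F, E]]
first partials: E_s = -(8/3)*t^3 + (1/2)*s*t^2, E_t = (256/9)*t^3 - 8*s*t^2 + (1/2)*s^2*t, F_s = (128/9)*t^3 - (20/3)*s*t^2 + (3/8)*s^2*t, F_t = (128/3)*s*t^2 - (20/3)*s^2*t + (1/8)*s^3, G_s = (512/9)*s*t^2 - 8*s^2*t + (1/4)*s^3, G_t = (512/9)*s^2*t - (8/3)*s^3
D = EG - F^2 = 1 + (64/9)*t^4 - (8/3)*s*t^3 + (1033/36)*s^2*t^2 - (8/3)*s^3*t + (1/16)*s^4
expanded: Gamma^s_ss = (G E_s - 2F F_s + F E_t)/(2D), Gamma^s_st = (G E_t - F G_s)/(2D), Gamma^s_tt = (2G F_t - G G_s - F G_t)/(2D), Gamma^t_ss = (2E F_s - E E_t - F E_s)/(2D), Gamma^t_st = (E G_s - F E_t)/(2D), Gamma^t_tt = (E G_t - 2F F_t + F G_s)/(2D); substitute and cancel common factors


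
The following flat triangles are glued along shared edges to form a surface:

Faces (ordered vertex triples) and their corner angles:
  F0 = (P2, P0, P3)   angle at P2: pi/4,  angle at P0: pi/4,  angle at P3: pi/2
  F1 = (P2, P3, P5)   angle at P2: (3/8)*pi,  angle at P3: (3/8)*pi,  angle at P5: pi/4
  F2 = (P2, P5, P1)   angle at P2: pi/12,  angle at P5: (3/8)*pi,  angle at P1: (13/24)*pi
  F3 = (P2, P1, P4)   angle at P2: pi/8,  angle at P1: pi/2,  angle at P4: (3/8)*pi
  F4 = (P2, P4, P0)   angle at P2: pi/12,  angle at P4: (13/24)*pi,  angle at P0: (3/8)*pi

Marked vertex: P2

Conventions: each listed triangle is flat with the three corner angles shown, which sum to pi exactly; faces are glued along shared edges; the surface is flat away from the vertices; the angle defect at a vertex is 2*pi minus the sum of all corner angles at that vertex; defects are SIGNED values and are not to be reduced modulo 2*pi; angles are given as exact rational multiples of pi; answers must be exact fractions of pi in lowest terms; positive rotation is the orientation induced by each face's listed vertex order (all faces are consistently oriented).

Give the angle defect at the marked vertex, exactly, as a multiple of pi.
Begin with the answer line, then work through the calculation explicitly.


Answer: defect(P2) = (13/12)*pi

Sum of corner angles at P2: (11/12)*pi
defect = 2*pi - (11/12)*pi


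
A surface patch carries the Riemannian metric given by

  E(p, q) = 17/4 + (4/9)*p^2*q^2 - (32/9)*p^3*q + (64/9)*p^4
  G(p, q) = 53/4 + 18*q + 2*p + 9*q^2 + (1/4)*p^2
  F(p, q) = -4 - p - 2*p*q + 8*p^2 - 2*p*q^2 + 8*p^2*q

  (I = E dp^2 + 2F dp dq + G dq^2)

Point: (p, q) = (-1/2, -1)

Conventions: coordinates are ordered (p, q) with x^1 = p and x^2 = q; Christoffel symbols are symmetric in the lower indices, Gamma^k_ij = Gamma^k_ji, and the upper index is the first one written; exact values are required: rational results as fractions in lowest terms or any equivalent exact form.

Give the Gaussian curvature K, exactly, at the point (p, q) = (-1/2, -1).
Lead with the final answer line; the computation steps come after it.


Answer: K = -275904/145475

E = 157/36, F = -7/2, G = 53/16, EG - F^2 = 1265/576 at the point
E_p = -4/3, E_q = 2/9, F_p = -1, F_q = 1, G_p = 7/4, G_q = 0
E_qq = 2/9, F_pq = -6, G_pp = 1/2
Using the Brioschi determinant formula for K from the metric derivatives:
M1 = [[-E_qq/2 + F_pq - G_pp/2, E_p/2, F_p - E_q/2], [F_q - G_p/2, E, F], [G_q/2, F, G]] = [[-229/36, -2/3, -10/9], [1/8, 157/36, -7/2], [0, -7/2, 53/16]]; det M1 = -273881/20736
M2 = [[0, E_q/2, G_p/2], [E_q/2, E, F], [G_p/2, F, G]] = [[0, 1/9, 7/8], [1/9, 157/36, -7/2], [7/8, -7/2, 53/16]]; det M2 = -84197/20736
det M1 - det M2 = -5269/576; K = -5269/576 / (1265/576)^2 = -275904/145475


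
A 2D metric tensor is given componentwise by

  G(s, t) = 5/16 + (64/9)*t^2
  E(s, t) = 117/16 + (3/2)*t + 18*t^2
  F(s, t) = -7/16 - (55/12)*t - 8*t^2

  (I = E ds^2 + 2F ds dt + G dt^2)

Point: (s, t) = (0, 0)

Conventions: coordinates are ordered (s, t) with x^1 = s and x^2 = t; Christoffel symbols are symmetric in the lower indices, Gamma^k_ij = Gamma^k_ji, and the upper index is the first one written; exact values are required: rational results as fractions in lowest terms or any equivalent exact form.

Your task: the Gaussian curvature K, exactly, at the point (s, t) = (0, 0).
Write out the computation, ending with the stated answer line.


E = 117/16, F = -7/16, G = 5/16, EG - F^2 = 67/32 at the point
E_s = 0, E_t = 3/2, F_s = 0, F_t = -55/12, G_s = 0, G_t = 0
E_tt = 36, F_st = 0, G_ss = 0
K follows from Brioschi's formula, (det M1 - det M2)/(EG - F^2)^2.
M1 = [[-E_tt/2 + F_st - G_ss/2, E_s/2, F_s - E_t/2], [F_t - G_s/2, E, F], [G_t/2, F, G]] = [[-18, 0, -3/4], [-55/12, 117/16, -7/16], [0, -7/16, 5/16]]; det M1 = -10033/256
M2 = [[0, E_t/2, G_s/2], [E_t/2, E, F], [G_s/2, F, G]] = [[0, 3/4, 0], [3/4, 117/16, -7/16], [0, -7/16, 5/16]]; det M2 = -45/256
det M1 - det M2 = -2497/64; K = -2497/64 / (67/32)^2 = -39952/4489

Answer: K = -39952/4489


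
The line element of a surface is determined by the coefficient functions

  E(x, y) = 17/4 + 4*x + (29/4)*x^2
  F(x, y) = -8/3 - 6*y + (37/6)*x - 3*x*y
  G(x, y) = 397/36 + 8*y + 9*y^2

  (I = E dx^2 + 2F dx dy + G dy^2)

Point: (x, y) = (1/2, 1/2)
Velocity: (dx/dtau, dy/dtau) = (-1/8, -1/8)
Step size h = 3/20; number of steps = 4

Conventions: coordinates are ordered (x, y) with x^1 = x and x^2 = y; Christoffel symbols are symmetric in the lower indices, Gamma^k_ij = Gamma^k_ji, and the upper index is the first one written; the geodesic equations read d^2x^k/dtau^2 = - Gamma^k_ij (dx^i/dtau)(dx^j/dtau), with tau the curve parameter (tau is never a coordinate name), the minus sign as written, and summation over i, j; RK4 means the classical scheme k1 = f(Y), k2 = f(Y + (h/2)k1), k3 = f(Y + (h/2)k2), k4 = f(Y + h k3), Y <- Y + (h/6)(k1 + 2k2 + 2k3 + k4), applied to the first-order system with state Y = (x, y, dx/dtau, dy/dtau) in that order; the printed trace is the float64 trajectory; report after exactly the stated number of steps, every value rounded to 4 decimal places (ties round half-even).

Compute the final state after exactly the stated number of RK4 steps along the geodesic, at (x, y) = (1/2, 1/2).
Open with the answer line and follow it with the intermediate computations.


Answer: x = 0.4249, y = 0.4227, dx/dtau = -0.1252, dy/dtau = -0.1326

f(Y) = (dx/dtau, dy/dtau, -Gamma^x_ij Y'^i Y'^j, -Gamma^y_ij Y'^i Y'^j) with the Gammas evaluated at the stage position; h = 0.150000; intermediate values shown to 6 dp
step 0: x = 0.5000, y = 0.5000, dx/dtau = -0.1250, dy/dtau = -0.1250
step 1:
  k1: at (x, y) = (0.500000, 0.500000), (dx/dtau, dy/dtau) = (-0.125000, -0.125000); Gamma_xxx = 0.879493, Gamma_xxy = 0.000000, Gamma_xyy = -0.789837, Gamma_yxx = 0.439774, Gamma_yxy = 0.000000, Gamma_yyy = 0.339581; k1 = (-0.125000, -0.125000, -0.001401, -0.012177)
  k2: at (x, y) = (0.490625, 0.490625), (dx/dtau, dy/dtau) = (-0.125105, -0.125913); Gamma_xxx = 0.883196, Gamma_xxy = 0.000000, Gamma_xyy = -0.798785, Gamma_yxx = 0.444855, Gamma_yxy = 0.000000, Gamma_yyy = 0.337283; k2 = (-0.125105, -0.125913, -0.001159, -0.012310)
  k3: at (x, y) = (0.490617, 0.490557), (dx/dtau, dy/dtau) = (-0.125087, -0.125923); Gamma_xxx = 0.883178, Gamma_xxy = 0.000000, Gamma_xyy = -0.798809, Gamma_yxx = 0.444868, Gamma_yxy = 0.000000, Gamma_yyy = 0.337287; k3 = (-0.125087, -0.125923, -0.001152, -0.012309)
  k4: at (x, y) = (0.481237, 0.481112), (dx/dtau, dy/dtau) = (-0.125173, -0.126846); Gamma_xxx = 0.886837, Gamma_xxy = 0.000000, Gamma_xyy = -0.807889, Gamma_yxx = 0.450028, Gamma_yxy = 0.000000, Gamma_yyy = 0.334901; k4 = (-0.125173, -0.126846, -0.000896, -0.012440)
  Y <- Y + (h/6)(k1 + 2k2 + 2k3 + k4): x = 0.4812, y = 0.4811, dx/dtau = -0.1252, dy/dtau = -0.1268
step 2:
  k1: at (x, y) = (0.481236, 0.481112), (dx/dtau, dy/dtau) = (-0.125173, -0.126846); Gamma_xxx = 0.886838, Gamma_xxy = 0.000000, Gamma_xyy = -0.807890, Gamma_yxx = 0.450028, Gamma_yxy = 0.000000, Gamma_yyy = 0.334901; k1 = (-0.125173, -0.126846, -0.000896, -0.012440)
  k2: at (x, y) = (0.471848, 0.471599), (dx/dtau, dy/dtau) = (-0.125240, -0.127779); Gamma_xxx = 0.890453, Gamma_xxy = 0.000000, Gamma_xyy = -0.817103, Gamma_yxx = 0.455267, Gamma_yxy = 0.000000, Gamma_yyy = 0.332424; k2 = (-0.125240, -0.127779, -0.000626, -0.012569)
  k3: at (x, y) = (0.471843, 0.471529), (dx/dtau, dy/dtau) = (-0.125220, -0.127789); Gamma_xxx = 0.890431, Gamma_xxy = 0.000000, Gamma_xyy = -0.817126, Gamma_yxx = 0.455280, Gamma_yxy = 0.000000, Gamma_yyy = 0.332429; k3 = (-0.125220, -0.127789, -0.000618, -0.012567)
  k4: at (x, y) = (0.462453, 0.461944), (dx/dtau, dy/dtau) = (-0.125266, -0.128731); Gamma_xxx = 0.893992, Gamma_xxy = 0.000000, Gamma_xyy = -0.826471, Gamma_yxx = 0.460598, Gamma_yxy = 0.000000, Gamma_yyy = 0.329859; k4 = (-0.125266, -0.128731, -0.000332, -0.012694)
  Y <- Y + (h/6)(k1 + 2k2 + 2k3 + k4): x = 0.4625, y = 0.4619, dx/dtau = -0.1253, dy/dtau = -0.1287
step 3:
  k1: at (x, y) = (0.462452, 0.461944), (dx/dtau, dy/dtau) = (-0.125266, -0.128732); Gamma_xxx = 0.893993, Gamma_xxy = 0.000000, Gamma_xyy = -0.826472, Gamma_yxx = 0.460598, Gamma_yxy = 0.000000, Gamma_yyy = 0.329859; k1 = (-0.125266, -0.128732, -0.000332, -0.012694)
  k2: at (x, y) = (0.453057, 0.452289), (dx/dtau, dy/dtau) = (-0.125291, -0.129684); Gamma_xxx = 0.897499, Gamma_xxy = 0.000000, Gamma_xyy = -0.835950, Gamma_yxx = 0.465995, Gamma_yxy = 0.000000, Gamma_yyy = 0.327193; k2 = (-0.125291, -0.129684, -0.000030, -0.012818)
  k3: at (x, y) = (0.453055, 0.452218), (dx/dtau, dy/dtau) = (-0.125268, -0.129693); Gamma_xxx = 0.897473, Gamma_xxy = 0.000000, Gamma_xyy = -0.835972, Gamma_yxx = 0.466008, Gamma_yxy = 0.000000, Gamma_yyy = 0.327199; k3 = (-0.125268, -0.129693, -0.000022, -0.012816)
  k4: at (x, y) = (0.443662, 0.442490), (dx/dtau, dy/dtau) = (-0.125269, -0.130654); Gamma_xxx = 0.900913, Gamma_xxy = 0.000000, Gamma_xyy = -0.845580, Gamma_yxx = 0.471484, Gamma_yxy = 0.000000, Gamma_yyy = 0.324436; k4 = (-0.125269, -0.130654, 0.000297, -0.012937)
  Y <- Y + (h/6)(k1 + 2k2 + 2k3 + k4): x = 0.4437, y = 0.4425, dx/dtau = -0.1253, dy/dtau = -0.1307
step 4:
  k1: at (x, y) = (0.443661, 0.442491), (dx/dtau, dy/dtau) = (-0.125269, -0.130654); Gamma_xxx = 0.900914, Gamma_xxy = 0.000000, Gamma_xyy = -0.845581, Gamma_yxx = 0.471484, Gamma_yxy = 0.000000, Gamma_yyy = 0.324435; k1 = (-0.125269, -0.130654, 0.000297, -0.012937)
  k2: at (x, y) = (0.434266, 0.432692), (dx/dtau, dy/dtau) = (-0.125247, -0.131624); Gamma_xxx = 0.904287, Gamma_xxy = 0.000000, Gamma_xyy = -0.855323, Gamma_yxx = 0.477040, Gamma_yxy = 0.000000, Gamma_yyy = 0.321571; k2 = (-0.125247, -0.131624, 0.000633, -0.013054)
  k3: at (x, y) = (0.434267, 0.432619), (dx/dtau, dy/dtau) = (-0.125222, -0.131633); Gamma_xxx = 0.904256, Gamma_xxy = 0.000000, Gamma_xyy = -0.855342, Gamma_yxx = 0.477051, Gamma_yxy = 0.000000, Gamma_yyy = 0.321579; k3 = (-0.125222, -0.131633, 0.000642, -0.013052)
  k4: at (x, y) = (0.424877, 0.422746), (dx/dtau, dy/dtau) = (-0.125173, -0.132612); Gamma_xxx = 0.907550, Gamma_xxy = 0.000000, Gamma_xyy = -0.865211, Gamma_yxx = 0.482684, Gamma_yxy = 0.000000, Gamma_yyy = 0.318613; k4 = (-0.125173, -0.132612, 0.000996, -0.013166)
  Y <- Y + (h/6)(k1 + 2k2 + 2k3 + k4): x = 0.4249, y = 0.4227, dx/dtau = -0.1252, dy/dtau = -0.1326


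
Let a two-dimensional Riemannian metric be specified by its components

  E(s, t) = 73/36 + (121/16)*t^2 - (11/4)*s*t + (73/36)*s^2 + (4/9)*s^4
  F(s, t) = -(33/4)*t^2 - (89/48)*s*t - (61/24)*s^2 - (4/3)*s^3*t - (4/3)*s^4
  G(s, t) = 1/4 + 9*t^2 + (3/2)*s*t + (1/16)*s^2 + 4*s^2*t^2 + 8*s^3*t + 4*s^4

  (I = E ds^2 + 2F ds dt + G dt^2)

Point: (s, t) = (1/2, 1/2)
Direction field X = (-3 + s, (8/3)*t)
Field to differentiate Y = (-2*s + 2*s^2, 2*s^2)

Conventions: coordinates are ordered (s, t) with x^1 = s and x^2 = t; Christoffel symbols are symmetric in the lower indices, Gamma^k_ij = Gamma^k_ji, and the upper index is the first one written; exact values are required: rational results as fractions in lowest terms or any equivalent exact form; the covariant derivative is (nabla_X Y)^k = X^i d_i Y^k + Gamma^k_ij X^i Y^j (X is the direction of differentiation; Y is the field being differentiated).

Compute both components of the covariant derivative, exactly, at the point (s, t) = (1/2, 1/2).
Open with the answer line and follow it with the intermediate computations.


Answer: (nabla_X Y)^s = -32379/1220, (nabla_X Y)^t = -112939/3660

E = 241/64, F = -213/64, G = 249/64 at the point
E_s = 7/8, E_t = 99/16, F_s = -445/96, F_t = -299/32, G_s = 109/16, G_t = 47/4
EG - F^2 = 915/256;  g^inv = (256/915) * [[249/64, 213/64], [213/64, 241/64]]
first-kind symbols [ij,l] = (1/2)(d_i g_jl + d_j g_il - d_l g_ij): [ss,s] = E_s/2 = 7/16, [ss,t] = F_s - E_t/2 = -371/48, [st,s] = E_t/2 = 99/32, [st,t] = G_s/2 = 109/32, [tt,s] = F_t - G_s/2 = -51/4, [tt,t] = G_t/2 = 47/8
Gamma^s_ij = (G*[ij,s] - F*[ij,t])/(EG - F^2), Gamma^t_ij = (E*[ij,t] - F*[ij,s])/(EG - F^2)
Gamma_sss = -12299/1830, Gamma_sst = 3989/610, Gamma_stt = -5129/610, Gamma_tss = -42469/5490, Gamma_tst = 11839/1830, Gamma_ttt = -10399/1830
X = (-5/2, 4/3), Y = (-1/2, 1/2) at the point
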